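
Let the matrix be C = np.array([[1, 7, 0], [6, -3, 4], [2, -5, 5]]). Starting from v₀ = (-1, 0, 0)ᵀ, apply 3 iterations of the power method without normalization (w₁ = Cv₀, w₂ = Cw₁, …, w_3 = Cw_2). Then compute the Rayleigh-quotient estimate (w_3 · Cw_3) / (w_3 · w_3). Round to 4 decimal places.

w1 = Cv₀ = (1·(-1) + 7·0 + 0·0; 6·(-1) + (-3)·0 + 4·0; 2·(-1) + (-5)·0 + 5·0) = (-1, -6, -2)
w2 = Cw1 = (1·(-1) + 7·(-6) + 0·(-2); 6·(-1) + (-3)·(-6) + 4·(-2); 2·(-1) + (-5)·(-6) + 5·(-2)) = (-43, 4, 18)
w3 = Cw2 = (-15, -198, -16)
Cw3 = (-1401, 440, 880)
w3·Cw3 = (-15)·(-1401) + (-198)·440 + (-16)·880 = -80185; w3·w3 = (-15)·(-15) + (-198)·(-198) + (-16)·(-16) = 39685
λ ≈ -80185/39685 = -2.0205

-2.0205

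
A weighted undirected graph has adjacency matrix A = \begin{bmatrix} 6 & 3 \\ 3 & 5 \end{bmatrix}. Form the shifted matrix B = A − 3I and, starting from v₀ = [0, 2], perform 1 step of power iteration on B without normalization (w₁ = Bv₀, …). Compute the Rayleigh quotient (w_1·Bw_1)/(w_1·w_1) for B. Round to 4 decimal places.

μ ≈ 5.4615

B = A − 3I has rows (3, 3); (3, 2)
w1 = Bv₀ = (3·0 + 3·2; 3·0 + 2·2) = (6, 4)
Bw1 = (30, 26)
w1·Bw1 = 284; w1·w1 = 52; μ ≈ 284/52 = 5.4615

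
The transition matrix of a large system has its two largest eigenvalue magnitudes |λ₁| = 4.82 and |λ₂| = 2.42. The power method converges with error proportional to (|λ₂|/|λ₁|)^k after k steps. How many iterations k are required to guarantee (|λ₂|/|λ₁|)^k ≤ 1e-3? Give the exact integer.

11

|λ₂/λ₁| = 2.42/4.82 = 0.50207
Need k ≥ ln(1e-3) / ln(0.50207) = -6.9078 / -0.6890 ≈ 10.026
Smallest integer k satisfying the bound: 11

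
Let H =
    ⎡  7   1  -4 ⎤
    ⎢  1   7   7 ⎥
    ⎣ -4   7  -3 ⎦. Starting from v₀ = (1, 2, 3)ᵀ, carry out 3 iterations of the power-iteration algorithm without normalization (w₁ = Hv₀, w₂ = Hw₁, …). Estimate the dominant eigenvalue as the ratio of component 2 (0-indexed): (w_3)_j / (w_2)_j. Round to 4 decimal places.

w1 = Hv₀ = (-3, 36, 1)
w2 = Hw1 = (11, 256, 261)
w3 = Hw2 = (-711, 3630, 965)
Ratio at component: 965 / 261 = 3.6973

λ ≈ 3.6973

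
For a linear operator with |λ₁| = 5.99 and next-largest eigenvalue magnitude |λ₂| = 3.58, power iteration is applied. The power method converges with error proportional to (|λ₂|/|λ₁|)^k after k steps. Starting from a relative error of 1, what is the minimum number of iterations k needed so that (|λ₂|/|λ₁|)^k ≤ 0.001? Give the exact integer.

14

|λ₂/λ₁| = 3.58/5.99 = 0.59766
Need k ≥ ln(0.001) / ln(0.59766) = -6.9078 / -0.5147 ≈ 13.420
Smallest integer k satisfying the bound: 14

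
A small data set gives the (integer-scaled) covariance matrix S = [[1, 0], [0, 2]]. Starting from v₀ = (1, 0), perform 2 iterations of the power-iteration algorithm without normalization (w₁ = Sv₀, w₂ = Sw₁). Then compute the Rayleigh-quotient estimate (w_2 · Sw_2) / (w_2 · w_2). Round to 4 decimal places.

w1 = Sv₀ = (1, 0)
w2 = Sw1 = (1, 0)
Sw2 = (1, 0)
w2·Sw2 = 1·1 + 0·0 = 1; w2·w2 = 1·1 + 0·0 = 1
λ ≈ 1/1 = 1.0000

1.0000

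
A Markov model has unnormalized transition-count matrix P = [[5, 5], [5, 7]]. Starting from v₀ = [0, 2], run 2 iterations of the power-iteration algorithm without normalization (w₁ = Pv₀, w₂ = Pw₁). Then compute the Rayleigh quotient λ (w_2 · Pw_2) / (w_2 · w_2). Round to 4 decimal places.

11.0987

w1 = Pv₀ = (10, 14)
w2 = Pw1 = (120, 148)
Pw2 = (1340, 1636)
w2·Pw2 = 120·1340 + 148·1636 = 402928; w2·w2 = 120·120 + 148·148 = 36304
λ ≈ 402928/36304 = 11.0987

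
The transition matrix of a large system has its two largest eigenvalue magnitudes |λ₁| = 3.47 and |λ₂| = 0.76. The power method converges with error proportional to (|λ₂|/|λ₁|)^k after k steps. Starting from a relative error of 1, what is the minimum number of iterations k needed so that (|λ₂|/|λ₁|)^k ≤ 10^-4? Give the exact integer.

|λ₂/λ₁| = 0.76/3.47 = 0.21902
Need k ≥ ln(10^-4) / ln(0.21902) = -9.2103 / -1.5186 ≈ 6.065
Smallest integer k satisfying the bound: 7

7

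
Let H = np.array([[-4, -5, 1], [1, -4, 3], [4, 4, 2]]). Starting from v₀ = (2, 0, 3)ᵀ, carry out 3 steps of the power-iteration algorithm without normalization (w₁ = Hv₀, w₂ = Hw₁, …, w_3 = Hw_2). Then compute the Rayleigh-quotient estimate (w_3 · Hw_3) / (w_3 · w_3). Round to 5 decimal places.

-6.27433

w1 = Hv₀ = ((-4)·2 + (-5)·0 + 1·3; 1·2 + (-4)·0 + 3·3; 4·2 + 4·0 + 2·3) = (-5, 11, 14)
w2 = Hw1 = ((-4)·(-5) + (-5)·11 + 1·14; 1·(-5) + (-4)·11 + 3·14; 4·(-5) + 4·11 + 2·14) = (-21, -7, 52)
w3 = Hw2 = (171, 163, -8)
Hw3 = (-1507, -505, 1320)
w3·Hw3 = 171·(-1507) + 163·(-505) + (-8)·1320 = -350572; w3·w3 = 171·171 + 163·163 + (-8)·(-8) = 55874
λ ≈ -350572/55874 = -6.27433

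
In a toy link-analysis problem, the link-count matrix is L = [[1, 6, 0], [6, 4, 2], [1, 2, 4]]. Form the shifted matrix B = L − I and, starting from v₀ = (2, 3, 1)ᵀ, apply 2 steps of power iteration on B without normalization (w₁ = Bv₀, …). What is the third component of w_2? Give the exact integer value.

B = L − I has rows (0, 6, 0); (6, 3, 2); (1, 2, 3)
w1 = Bv₀ = (18, 23, 11)
w2 = Bw1 = (138, 199, 97)
Requested component of w2: 97

97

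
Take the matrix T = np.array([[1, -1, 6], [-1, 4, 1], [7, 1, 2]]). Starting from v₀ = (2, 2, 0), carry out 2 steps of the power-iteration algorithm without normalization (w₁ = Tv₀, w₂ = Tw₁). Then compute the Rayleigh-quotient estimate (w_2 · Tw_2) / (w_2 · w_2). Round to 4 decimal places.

5.1766

w1 = Tv₀ = (1·2 + (-1)·2 + 6·0; (-1)·2 + 4·2 + 1·0; 7·2 + 1·2 + 2·0) = (0, 6, 16)
w2 = Tw1 = (1·0 + (-1)·6 + 6·16; (-1)·0 + 4·6 + 1·16; 7·0 + 1·6 + 2·16) = (90, 40, 38)
Tw2 = (278, 108, 746)
w2·Tw2 = 90·278 + 40·108 + 38·746 = 57688; w2·w2 = 90·90 + 40·40 + 38·38 = 11144
λ ≈ 57688/11144 = 5.1766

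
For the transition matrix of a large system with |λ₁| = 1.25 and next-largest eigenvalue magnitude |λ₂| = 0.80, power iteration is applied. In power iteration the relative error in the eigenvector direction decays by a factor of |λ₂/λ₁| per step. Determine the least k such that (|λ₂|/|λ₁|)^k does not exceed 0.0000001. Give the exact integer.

|λ₂/λ₁| = 0.80/1.25 = 0.64000
Need k ≥ ln(0.0000001) / ln(0.64000) = -16.1181 / -0.4463 ≈ 36.116
Smallest integer k satisfying the bound: 37

37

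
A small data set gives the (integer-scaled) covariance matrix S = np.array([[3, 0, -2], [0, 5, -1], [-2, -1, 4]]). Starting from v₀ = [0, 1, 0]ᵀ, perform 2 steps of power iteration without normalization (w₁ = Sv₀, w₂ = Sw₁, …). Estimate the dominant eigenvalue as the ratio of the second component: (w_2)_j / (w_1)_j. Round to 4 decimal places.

λ ≈ 5.2000

w1 = Sv₀ = (3·0 + 0·1 + (-2)·0; 0·0 + 5·1 + (-1)·0; (-2)·0 + (-1)·1 + 4·0) = (0, 5, -1)
w2 = Sw1 = (3·0 + 0·5 + (-2)·(-1); 0·0 + 5·5 + (-1)·(-1); (-2)·0 + (-1)·5 + 4·(-1)) = (2, 26, -9)
Ratio at component: 26 / 5 = 5.2000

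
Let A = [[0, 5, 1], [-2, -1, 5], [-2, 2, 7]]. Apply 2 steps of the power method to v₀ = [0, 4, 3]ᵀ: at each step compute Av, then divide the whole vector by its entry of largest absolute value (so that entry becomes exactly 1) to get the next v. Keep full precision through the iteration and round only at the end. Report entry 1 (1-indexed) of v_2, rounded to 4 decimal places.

Av0 = (23.00000, 11.00000, 29.00000); divide by 29.00000 → v1 = (0.79310, 0.37931, 1.00000)
Av1 = (2.89655, 3.03448, 6.17241); divide by 6.17241 → v2 = (0.46927, 0.49162, 1.00000)
Requested entry of v2: 84/179 = 0.4693

0.4693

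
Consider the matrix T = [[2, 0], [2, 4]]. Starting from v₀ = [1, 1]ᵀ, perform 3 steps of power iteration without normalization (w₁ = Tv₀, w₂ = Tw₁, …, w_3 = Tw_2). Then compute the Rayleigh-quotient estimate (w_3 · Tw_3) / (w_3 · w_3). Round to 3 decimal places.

λ ≈ 4.124

w1 = Tv₀ = (2, 6)
w2 = Tw1 = (4, 28)
w3 = Tw2 = (8, 120)
Tw3 = (16, 496)
w3·Tw3 = 8·16 + 120·496 = 59648; w3·w3 = 8·8 + 120·120 = 14464
λ ≈ 59648/14464 = 4.124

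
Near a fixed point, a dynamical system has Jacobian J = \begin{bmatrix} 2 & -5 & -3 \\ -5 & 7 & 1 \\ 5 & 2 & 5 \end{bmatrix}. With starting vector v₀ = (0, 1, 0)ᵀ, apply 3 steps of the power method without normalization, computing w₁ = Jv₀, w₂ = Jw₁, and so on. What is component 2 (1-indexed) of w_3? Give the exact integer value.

w1 = Jv₀ = (-5, 7, 2)
w2 = Jw1 = (-51, 76, -1)
w3 = Jw2 = (-479, 786, -108)
The requested component of w3 is 786.

786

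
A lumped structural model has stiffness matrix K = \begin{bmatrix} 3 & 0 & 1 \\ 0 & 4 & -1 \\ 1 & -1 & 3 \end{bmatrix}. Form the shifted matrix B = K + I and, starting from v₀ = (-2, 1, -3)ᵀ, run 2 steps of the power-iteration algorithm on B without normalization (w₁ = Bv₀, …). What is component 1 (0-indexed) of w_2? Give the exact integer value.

55

B = K + I has rows (4, 0, 1); (0, 5, -1); (1, -1, 4)
w1 = Bv₀ = (4·(-2) + 0·1 + 1·(-3); 0·(-2) + 5·1 + (-1)·(-3); 1·(-2) + (-1)·1 + 4·(-3)) = (-11, 8, -15)
w2 = Bw1 = (4·(-11) + 0·8 + 1·(-15); 0·(-11) + 5·8 + (-1)·(-15); 1·(-11) + (-1)·8 + 4·(-15)) = (-59, 55, -79)
Requested component of w2: 55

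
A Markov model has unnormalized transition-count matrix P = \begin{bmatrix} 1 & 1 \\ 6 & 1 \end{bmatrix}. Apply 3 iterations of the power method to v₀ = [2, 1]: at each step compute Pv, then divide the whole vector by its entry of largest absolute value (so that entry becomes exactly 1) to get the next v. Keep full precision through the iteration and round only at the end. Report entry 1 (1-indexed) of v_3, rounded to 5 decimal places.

0.37008

Pv0 = (3.000000, 13.000000); divide by 13.000000 → v1 = (0.230769, 1.000000)
Pv1 = (1.230769, 2.384615); divide by 2.384615 → v2 = (0.516129, 1.000000)
Pv2 = (1.516129, 4.096774); divide by 4.096774 → v3 = (0.370079, 1.000000)
Requested entry of v3: 47/127 = 0.37008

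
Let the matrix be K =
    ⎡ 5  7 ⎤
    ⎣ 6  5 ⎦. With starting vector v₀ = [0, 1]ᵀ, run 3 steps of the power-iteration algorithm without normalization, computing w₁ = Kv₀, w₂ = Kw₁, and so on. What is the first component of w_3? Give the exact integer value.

w1 = Kv₀ = (5·0 + 7·1; 6·0 + 5·1) = (7, 5)
w2 = Kw1 = (5·7 + 7·5; 6·7 + 5·5) = (70, 67)
w3 = Kw2 = (819, 755)
The requested component of w3 is 819.

819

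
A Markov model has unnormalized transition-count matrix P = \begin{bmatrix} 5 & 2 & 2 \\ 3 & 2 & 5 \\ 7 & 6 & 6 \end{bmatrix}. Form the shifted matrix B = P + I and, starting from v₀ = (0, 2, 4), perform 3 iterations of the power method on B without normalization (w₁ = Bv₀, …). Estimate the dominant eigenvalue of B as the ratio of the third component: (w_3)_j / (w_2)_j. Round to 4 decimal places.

B = P + I has rows (6, 2, 2); (3, 3, 5); (7, 6, 7)
w1 = Bv₀ = (6·0 + 2·2 + 2·4; 3·0 + 3·2 + 5·4; 7·0 + 6·2 + 7·4) = (12, 26, 40)
w2 = Bw1 = (6·12 + 2·26 + 2·40; 3·12 + 3·26 + 5·40; 7·12 + 6·26 + 7·40) = (204, 314, 520)
w3 = Bw2 = (2892, 4154, 6952)
Ratio: 6952/520 = 13.3692

13.3692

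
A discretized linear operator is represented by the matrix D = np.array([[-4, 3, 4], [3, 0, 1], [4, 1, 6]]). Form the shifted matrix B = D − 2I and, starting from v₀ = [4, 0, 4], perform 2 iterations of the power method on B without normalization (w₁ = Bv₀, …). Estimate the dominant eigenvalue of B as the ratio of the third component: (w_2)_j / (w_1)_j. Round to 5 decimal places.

B = D − 2I has rows (-6, 3, 4); (3, -2, 1); (4, 1, 4)
w1 = Bv₀ = (-8, 16, 32)
w2 = Bw1 = (224, -24, 112)
Ratio: 112/32 = 3.50000

3.50000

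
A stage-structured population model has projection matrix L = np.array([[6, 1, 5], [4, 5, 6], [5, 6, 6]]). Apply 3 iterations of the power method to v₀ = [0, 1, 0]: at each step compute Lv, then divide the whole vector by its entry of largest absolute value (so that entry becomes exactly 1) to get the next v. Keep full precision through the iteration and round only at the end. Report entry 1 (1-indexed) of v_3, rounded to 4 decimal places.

0.6523

Lv0 = (1.00000, 5.00000, 6.00000); divide by 6.00000 → v1 = (0.16667, 0.83333, 1.00000)
Lv1 = (6.83333, 10.83333, 11.83333); divide by 11.83333 → v2 = (0.57746, 0.91549, 1.00000)
Lv2 = (9.38028, 12.88732, 14.38028); divide by 14.38028 → v3 = (0.65230, 0.89618, 1.00000)
Requested entry of v3: 666/1021 = 0.6523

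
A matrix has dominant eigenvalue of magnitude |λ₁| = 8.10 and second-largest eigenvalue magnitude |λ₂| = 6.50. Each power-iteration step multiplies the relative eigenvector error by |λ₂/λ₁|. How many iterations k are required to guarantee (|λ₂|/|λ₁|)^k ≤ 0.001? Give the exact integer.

32

|λ₂/λ₁| = 6.50/8.10 = 0.80247
Need k ≥ ln(0.001) / ln(0.80247) = -6.9078 / -0.2201 ≈ 31.390
Smallest integer k satisfying the bound: 32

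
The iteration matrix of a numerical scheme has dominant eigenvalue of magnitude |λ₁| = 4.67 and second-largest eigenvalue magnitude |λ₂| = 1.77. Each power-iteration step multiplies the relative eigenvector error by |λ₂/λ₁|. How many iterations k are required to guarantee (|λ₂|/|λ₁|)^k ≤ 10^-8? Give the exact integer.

19

|λ₂/λ₁| = 1.77/4.67 = 0.37901
Need k ≥ ln(10^-8) / ln(0.37901) = -18.4207 / -0.9702 ≈ 18.987
Smallest integer k satisfying the bound: 19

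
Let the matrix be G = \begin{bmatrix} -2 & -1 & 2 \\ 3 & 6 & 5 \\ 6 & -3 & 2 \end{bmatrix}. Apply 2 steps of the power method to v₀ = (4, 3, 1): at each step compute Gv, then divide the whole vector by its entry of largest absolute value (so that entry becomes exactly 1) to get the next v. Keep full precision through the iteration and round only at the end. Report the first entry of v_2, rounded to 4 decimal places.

Gv0 = (-9.00000, 35.00000, 17.00000); divide by 35.00000 → v1 = (-0.25714, 1.00000, 0.48571)
Gv1 = (0.48571, 7.65714, -3.57143); divide by 7.65714 → v2 = (0.06343, 1.00000, -0.46642)
Requested entry of v2: 17/268 = 0.0634

0.0634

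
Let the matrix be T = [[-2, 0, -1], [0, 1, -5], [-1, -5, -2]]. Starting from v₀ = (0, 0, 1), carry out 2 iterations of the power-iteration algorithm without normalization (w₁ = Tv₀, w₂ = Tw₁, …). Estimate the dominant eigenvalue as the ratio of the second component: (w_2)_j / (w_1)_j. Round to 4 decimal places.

w1 = Tv₀ = ((-2)·0 + 0·0 + (-1)·1; 0·0 + 1·0 + (-5)·1; (-1)·0 + (-5)·0 + (-2)·1) = (-1, -5, -2)
w2 = Tw1 = ((-2)·(-1) + 0·(-5) + (-1)·(-2); 0·(-1) + 1·(-5) + (-5)·(-2); (-1)·(-1) + (-5)·(-5) + (-2)·(-2)) = (4, 5, 30)
Ratio at component: 5 / -5 = -1.0000

-1.0000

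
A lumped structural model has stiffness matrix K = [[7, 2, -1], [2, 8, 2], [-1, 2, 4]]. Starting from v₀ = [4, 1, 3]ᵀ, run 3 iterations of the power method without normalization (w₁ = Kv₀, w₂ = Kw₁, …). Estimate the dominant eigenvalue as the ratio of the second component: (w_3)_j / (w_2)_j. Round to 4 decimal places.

10.2400

w1 = Kv₀ = (7·4 + 2·1 + (-1)·3; 2·4 + 8·1 + 2·3; (-1)·4 + 2·1 + 4·3) = (27, 22, 10)
w2 = Kw1 = (7·27 + 2·22 + (-1)·10; 2·27 + 8·22 + 2·10; (-1)·27 + 2·22 + 4·10) = (223, 250, 57)
w3 = Kw2 = (2004, 2560, 505)
Ratio at component: 2560 / 250 = 10.2400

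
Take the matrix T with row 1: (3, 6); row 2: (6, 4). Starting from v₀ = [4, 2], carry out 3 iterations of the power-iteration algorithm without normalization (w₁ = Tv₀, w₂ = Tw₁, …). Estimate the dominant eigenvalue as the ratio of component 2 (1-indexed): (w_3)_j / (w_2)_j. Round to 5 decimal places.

9.82353

w1 = Tv₀ = (24, 32)
w2 = Tw1 = (264, 272)
w3 = Tw2 = (2424, 2672)
Ratio at component: 2672 / 272 = 9.82353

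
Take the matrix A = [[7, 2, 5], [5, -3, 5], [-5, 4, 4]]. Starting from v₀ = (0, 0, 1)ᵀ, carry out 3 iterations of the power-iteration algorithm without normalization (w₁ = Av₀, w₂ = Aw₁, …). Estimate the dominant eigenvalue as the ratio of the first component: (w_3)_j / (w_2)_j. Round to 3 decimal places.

w1 = Av₀ = (7·0 + 2·0 + 5·1; 5·0 + (-3)·0 + 5·1; (-5)·0 + 4·0 + 4·1) = (5, 5, 4)
w2 = Aw1 = (7·5 + 2·5 + 5·4; 5·5 + (-3)·5 + 5·4; (-5)·5 + 4·5 + 4·4) = (65, 30, 11)
w3 = Aw2 = (570, 290, -161)
Ratio at component: 570 / 65 = 8.769

λ ≈ 8.769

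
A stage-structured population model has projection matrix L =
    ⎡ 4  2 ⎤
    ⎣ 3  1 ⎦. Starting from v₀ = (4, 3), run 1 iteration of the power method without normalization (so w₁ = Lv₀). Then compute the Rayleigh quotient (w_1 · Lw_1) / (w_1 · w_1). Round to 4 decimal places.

w1 = Lv₀ = (4·4 + 2·3; 3·4 + 1·3) = (22, 15)
Lw1 = (118, 81)
w1·Lw1 = 22·118 + 15·81 = 3811; w1·w1 = 22·22 + 15·15 = 709
λ ≈ 3811/709 = 5.3752

5.3752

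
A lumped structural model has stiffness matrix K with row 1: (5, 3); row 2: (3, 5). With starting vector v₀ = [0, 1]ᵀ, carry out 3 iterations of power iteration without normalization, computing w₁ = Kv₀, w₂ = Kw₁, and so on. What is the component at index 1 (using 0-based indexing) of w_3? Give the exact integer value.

260

w1 = Kv₀ = (5·0 + 3·1; 3·0 + 5·1) = (3, 5)
w2 = Kw1 = (5·3 + 3·5; 3·3 + 5·5) = (30, 34)
w3 = Kw2 = (252, 260)
The requested component of w3 is 260.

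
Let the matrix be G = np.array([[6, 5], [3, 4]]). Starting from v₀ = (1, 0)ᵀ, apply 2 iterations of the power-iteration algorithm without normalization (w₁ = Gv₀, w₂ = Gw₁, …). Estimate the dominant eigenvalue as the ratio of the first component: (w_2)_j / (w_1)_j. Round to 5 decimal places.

λ ≈ 8.50000

w1 = Gv₀ = (6·1 + 5·0; 3·1 + 4·0) = (6, 3)
w2 = Gw1 = (6·6 + 5·3; 3·6 + 4·3) = (51, 30)
Ratio at component: 51 / 6 = 8.50000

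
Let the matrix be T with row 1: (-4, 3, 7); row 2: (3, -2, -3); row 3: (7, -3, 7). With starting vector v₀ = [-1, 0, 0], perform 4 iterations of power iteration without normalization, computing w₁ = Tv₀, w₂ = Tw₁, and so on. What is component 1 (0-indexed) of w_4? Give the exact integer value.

w1 = Tv₀ = ((-4)·(-1) + 3·0 + 7·0; 3·(-1) + (-2)·0 + (-3)·0; 7·(-1) + (-3)·0 + 7·0) = (4, -3, -7)
w2 = Tw1 = ((-4)·4 + 3·(-3) + 7·(-7); 3·4 + (-2)·(-3) + (-3)·(-7); 7·4 + (-3)·(-3) + 7·(-7)) = (-74, 39, -12)
w3 = Tw2 = (329, -264, -719)
w4 = Tw3 = (-7141, 3672, -1938)
The requested component of w4 is 3672.

3672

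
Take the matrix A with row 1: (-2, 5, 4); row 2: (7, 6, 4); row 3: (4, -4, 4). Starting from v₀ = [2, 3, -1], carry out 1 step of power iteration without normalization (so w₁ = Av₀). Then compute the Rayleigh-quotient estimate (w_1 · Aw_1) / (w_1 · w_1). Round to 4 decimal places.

λ ≈ 7.5429

w1 = Av₀ = ((-2)·2 + 5·3 + 4·(-1); 7·2 + 6·3 + 4·(-1); 4·2 + (-4)·3 + 4·(-1)) = (7, 28, -8)
Aw1 = (94, 185, -116)
w1·Aw1 = 7·94 + 28·185 + (-8)·(-116) = 6766; w1·w1 = 7·7 + 28·28 + (-8)·(-8) = 897
λ ≈ 6766/897 = 7.5429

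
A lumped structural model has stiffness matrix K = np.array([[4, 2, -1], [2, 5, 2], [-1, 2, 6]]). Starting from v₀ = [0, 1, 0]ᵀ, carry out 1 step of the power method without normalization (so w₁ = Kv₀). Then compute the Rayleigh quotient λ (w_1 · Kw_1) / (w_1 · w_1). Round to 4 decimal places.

7.1818

w1 = Kv₀ = (4·0 + 2·1 + (-1)·0; 2·0 + 5·1 + 2·0; (-1)·0 + 2·1 + 6·0) = (2, 5, 2)
Kw1 = (16, 33, 20)
w1·Kw1 = 2·16 + 5·33 + 2·20 = 237; w1·w1 = 2·2 + 5·5 + 2·2 = 33
λ ≈ 237/33 = 7.1818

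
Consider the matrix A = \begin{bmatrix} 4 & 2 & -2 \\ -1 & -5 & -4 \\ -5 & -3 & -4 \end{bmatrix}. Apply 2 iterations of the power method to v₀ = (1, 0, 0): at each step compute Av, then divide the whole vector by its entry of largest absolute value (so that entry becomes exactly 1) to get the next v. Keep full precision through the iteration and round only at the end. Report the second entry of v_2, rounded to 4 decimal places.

0.8750

Av0 = (4.00000, -1.00000, -5.00000); divide by -5.00000 → v1 = (-0.80000, 0.20000, 1.00000)
Av1 = (-4.80000, -4.20000, -0.60000); divide by -4.80000 → v2 = (1.00000, 0.87500, 0.12500)
Requested entry of v2: 21/24 = 0.8750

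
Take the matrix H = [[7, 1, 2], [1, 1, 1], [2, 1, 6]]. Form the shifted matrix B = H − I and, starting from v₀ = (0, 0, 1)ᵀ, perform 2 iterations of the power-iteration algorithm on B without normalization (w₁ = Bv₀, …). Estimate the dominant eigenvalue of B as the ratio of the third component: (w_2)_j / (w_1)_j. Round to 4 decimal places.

B = H − I has rows (6, 1, 2); (1, 0, 1); (2, 1, 5)
w1 = Bv₀ = (6·0 + 1·0 + 2·1; 1·0 + 0·0 + 1·1; 2·0 + 1·0 + 5·1) = (2, 1, 5)
w2 = Bw1 = (6·2 + 1·1 + 2·5; 1·2 + 0·1 + 1·5; 2·2 + 1·1 + 5·5) = (23, 7, 30)
Ratio: 30/5 = 6.0000

μ ≈ 6.0000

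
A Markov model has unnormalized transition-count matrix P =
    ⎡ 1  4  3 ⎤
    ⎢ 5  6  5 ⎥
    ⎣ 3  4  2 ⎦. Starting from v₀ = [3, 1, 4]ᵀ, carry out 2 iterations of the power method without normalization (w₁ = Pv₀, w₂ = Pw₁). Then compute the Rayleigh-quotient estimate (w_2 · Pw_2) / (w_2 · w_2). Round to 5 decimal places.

11.63619

w1 = Pv₀ = (1·3 + 4·1 + 3·4; 5·3 + 6·1 + 5·4; 3·3 + 4·1 + 2·4) = (19, 41, 21)
w2 = Pw1 = (1·19 + 4·41 + 3·21; 5·19 + 6·41 + 5·21; 3·19 + 4·41 + 2·21) = (246, 446, 263)
Pw2 = (2819, 5221, 3048)
w2·Pw2 = 246·2819 + 446·5221 + 263·3048 = 3823664; w2·w2 = 246·246 + 446·446 + 263·263 = 328601
λ ≈ 3823664/328601 = 11.63619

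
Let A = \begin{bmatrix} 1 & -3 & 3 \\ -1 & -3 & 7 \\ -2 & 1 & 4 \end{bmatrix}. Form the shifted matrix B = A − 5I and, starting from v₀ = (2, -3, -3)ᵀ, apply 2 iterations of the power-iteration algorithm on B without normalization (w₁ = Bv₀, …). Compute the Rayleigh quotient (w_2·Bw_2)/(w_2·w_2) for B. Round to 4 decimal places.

B = A − 5I has rows (-4, -3, 3); (-1, -8, 7); (-2, 1, -1)
w1 = Bv₀ = ((-4)·2 + (-3)·(-3) + 3·(-3); (-1)·2 + (-8)·(-3) + 7·(-3); (-2)·2 + 1·(-3) + (-1)·(-3)) = (-8, 1, -4)
w2 = Bw1 = ((-4)·(-8) + (-3)·1 + 3·(-4); (-1)·(-8) + (-8)·1 + 7·(-4); (-2)·(-8) + 1·1 + (-1)·(-4)) = (17, -28, 21)
Bw2 = (79, 354, -83)
w2·Bw2 = -10312; w2·w2 = 1514; μ ≈ -10312/1514 = -6.8111

μ ≈ -6.8111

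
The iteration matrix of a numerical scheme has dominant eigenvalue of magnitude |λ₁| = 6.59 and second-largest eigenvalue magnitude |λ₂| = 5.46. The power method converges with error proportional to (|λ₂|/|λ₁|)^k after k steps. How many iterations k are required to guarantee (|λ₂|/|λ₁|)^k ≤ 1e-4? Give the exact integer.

49

|λ₂/λ₁| = 5.46/6.59 = 0.82853
Need k ≥ ln(1e-4) / ln(0.82853) = -9.2103 / -0.1881 ≈ 48.964
Smallest integer k satisfying the bound: 49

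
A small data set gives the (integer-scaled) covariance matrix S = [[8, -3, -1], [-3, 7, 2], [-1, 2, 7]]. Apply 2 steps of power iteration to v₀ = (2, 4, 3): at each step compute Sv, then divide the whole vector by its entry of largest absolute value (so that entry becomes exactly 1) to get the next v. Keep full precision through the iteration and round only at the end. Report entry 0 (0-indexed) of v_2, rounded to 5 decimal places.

Sv0 = (1.000000, 28.000000, 27.000000); divide by 28.000000 → v1 = (0.035714, 1.000000, 0.964286)
Sv1 = (-3.678571, 8.821429, 8.714286); divide by 8.821429 → v2 = (-0.417004, 1.000000, 0.987854)
Requested entry of v2: -103/247 = -0.41700

-0.41700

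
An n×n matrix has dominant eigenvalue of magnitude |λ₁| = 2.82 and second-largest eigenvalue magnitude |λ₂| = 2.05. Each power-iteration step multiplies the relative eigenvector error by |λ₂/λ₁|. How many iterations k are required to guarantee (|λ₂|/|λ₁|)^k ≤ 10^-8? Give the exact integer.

58

|λ₂/λ₁| = 2.05/2.82 = 0.72695
Need k ≥ ln(10^-8) / ln(0.72695) = -18.4207 / -0.3189 ≈ 57.764
Smallest integer k satisfying the bound: 58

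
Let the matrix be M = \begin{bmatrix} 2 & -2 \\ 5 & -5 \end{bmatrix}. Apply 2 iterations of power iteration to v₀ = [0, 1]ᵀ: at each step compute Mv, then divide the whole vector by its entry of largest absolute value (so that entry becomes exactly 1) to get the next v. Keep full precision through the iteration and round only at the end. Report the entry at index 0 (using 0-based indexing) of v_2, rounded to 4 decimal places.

0.4000

Mv0 = (-2.00000, -5.00000); divide by -5.00000 → v1 = (0.40000, 1.00000)
Mv1 = (-1.20000, -3.00000); divide by -3.00000 → v2 = (0.40000, 1.00000)
Requested entry of v2: 6/15 = 0.4000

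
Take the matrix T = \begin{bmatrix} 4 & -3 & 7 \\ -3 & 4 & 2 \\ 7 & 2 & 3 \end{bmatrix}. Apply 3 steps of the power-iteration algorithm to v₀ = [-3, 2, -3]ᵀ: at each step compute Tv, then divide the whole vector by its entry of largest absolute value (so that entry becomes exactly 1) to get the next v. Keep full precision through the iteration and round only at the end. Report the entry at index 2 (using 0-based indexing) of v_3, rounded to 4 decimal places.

0.8182

Tv0 = (-39.00000, 11.00000, -26.00000); divide by -39.00000 → v1 = (1.00000, -0.28205, 0.66667)
Tv1 = (9.51282, -2.79487, 8.43590); divide by 9.51282 → v2 = (1.00000, -0.29380, 0.88679)
Tv2 = (11.08895, -2.40162, 9.07278); divide by 11.08895 → v3 = (1.00000, -0.21658, 0.81818)
Requested entry of v3: -3366/-4114 = 0.8182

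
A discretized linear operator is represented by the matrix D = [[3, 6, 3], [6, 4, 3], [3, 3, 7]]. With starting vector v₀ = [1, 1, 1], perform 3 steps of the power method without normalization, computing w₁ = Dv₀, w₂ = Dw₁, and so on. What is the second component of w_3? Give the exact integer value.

w1 = Dv₀ = (3·1 + 6·1 + 3·1; 6·1 + 4·1 + 3·1; 3·1 + 3·1 + 7·1) = (12, 13, 13)
w2 = Dw1 = (3·12 + 6·13 + 3·13; 6·12 + 4·13 + 3·13; 3·12 + 3·13 + 7·13) = (153, 163, 166)
w3 = Dw2 = (1935, 2068, 2110)
The requested component of w3 is 2068.

2068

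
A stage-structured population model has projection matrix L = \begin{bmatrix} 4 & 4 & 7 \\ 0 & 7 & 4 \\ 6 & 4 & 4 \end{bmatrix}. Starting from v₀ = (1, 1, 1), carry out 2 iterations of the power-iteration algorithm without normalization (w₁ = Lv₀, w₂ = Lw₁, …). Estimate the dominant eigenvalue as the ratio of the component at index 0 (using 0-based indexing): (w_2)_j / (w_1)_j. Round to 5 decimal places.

λ ≈ 13.46667

w1 = Lv₀ = (15, 11, 14)
w2 = Lw1 = (202, 133, 190)
Ratio at component: 202 / 15 = 13.46667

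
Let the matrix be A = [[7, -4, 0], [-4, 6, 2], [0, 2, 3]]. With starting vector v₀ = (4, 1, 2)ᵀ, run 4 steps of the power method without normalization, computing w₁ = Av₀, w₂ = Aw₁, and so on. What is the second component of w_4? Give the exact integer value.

w1 = Av₀ = (7·4 + (-4)·1 + 0·2; (-4)·4 + 6·1 + 2·2; 0·4 + 2·1 + 3·2) = (24, -6, 8)
w2 = Aw1 = (7·24 + (-4)·(-6) + 0·8; (-4)·24 + 6·(-6) + 2·8; 0·24 + 2·(-6) + 3·8) = (192, -116, 12)
w3 = Aw2 = (1808, -1440, -196)
w4 = Aw3 = (18416, -16264, -3468)
The requested component of w4 is -16264.

-16264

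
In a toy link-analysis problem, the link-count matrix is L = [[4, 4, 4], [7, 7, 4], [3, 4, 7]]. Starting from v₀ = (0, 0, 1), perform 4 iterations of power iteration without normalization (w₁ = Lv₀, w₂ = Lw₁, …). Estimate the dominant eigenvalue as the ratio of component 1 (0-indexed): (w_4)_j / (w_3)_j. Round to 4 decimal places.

w1 = Lv₀ = (4·0 + 4·0 + 4·1; 7·0 + 7·0 + 4·1; 3·0 + 4·0 + 7·1) = (4, 4, 7)
w2 = Lw1 = (4·4 + 4·4 + 4·7; 7·4 + 7·4 + 4·7; 3·4 + 4·4 + 7·7) = (60, 84, 77)
w3 = Lw2 = (884, 1316, 1055)
w4 = Lw3 = (13020, 19620, 15301)
Ratio at component: 19620 / 1316 = 14.9088

λ ≈ 14.9088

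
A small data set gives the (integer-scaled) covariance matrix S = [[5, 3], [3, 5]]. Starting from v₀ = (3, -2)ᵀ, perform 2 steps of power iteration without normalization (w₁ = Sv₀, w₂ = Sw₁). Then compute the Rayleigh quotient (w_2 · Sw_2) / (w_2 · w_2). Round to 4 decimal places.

w1 = Sv₀ = (5·3 + 3·(-2); 3·3 + 5·(-2)) = (9, -1)
w2 = Sw1 = (5·9 + 3·(-1); 3·9 + 5·(-1)) = (42, 22)
Sw2 = (276, 236)
w2·Sw2 = 42·276 + 22·236 = 16784; w2·w2 = 42·42 + 22·22 = 2248
λ ≈ 16784/2248 = 7.4662

7.4662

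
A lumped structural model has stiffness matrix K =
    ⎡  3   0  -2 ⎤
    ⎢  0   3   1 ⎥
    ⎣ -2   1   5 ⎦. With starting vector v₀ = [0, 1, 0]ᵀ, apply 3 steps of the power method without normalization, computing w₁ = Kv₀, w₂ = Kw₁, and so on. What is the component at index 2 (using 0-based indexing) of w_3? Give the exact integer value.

54

w1 = Kv₀ = (3·0 + 0·1 + (-2)·0; 0·0 + 3·1 + 1·0; (-2)·0 + 1·1 + 5·0) = (0, 3, 1)
w2 = Kw1 = (3·0 + 0·3 + (-2)·1; 0·0 + 3·3 + 1·1; (-2)·0 + 1·3 + 5·1) = (-2, 10, 8)
w3 = Kw2 = (-22, 38, 54)
The requested component of w3 is 54.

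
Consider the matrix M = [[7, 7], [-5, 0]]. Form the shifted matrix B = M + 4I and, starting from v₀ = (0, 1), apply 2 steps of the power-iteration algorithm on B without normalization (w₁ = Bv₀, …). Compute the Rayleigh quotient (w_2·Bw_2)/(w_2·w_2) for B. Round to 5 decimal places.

μ ≈ 10.42763

B = M + 4I has rows (11, 7); (-5, 4)
w1 = Bv₀ = (11·0 + 7·1; (-5)·0 + 4·1) = (7, 4)
w2 = Bw1 = (11·7 + 7·4; (-5)·7 + 4·4) = (105, -19)
Bw2 = (1022, -601)
w2·Bw2 = 118729; w2·w2 = 11386; μ ≈ 118729/11386 = 10.42763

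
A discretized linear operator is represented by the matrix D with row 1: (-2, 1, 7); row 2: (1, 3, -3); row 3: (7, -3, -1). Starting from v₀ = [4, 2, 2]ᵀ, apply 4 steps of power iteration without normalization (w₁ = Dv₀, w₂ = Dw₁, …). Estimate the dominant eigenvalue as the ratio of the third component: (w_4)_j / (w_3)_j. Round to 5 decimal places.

w1 = Dv₀ = (8, 4, 20)
w2 = Dw1 = (128, -40, 24)
w3 = Dw2 = (-128, -64, 992)
w4 = Dw3 = (7136, -3296, -1696)
Ratio at component: -1696 / 992 = -1.70968

-1.70968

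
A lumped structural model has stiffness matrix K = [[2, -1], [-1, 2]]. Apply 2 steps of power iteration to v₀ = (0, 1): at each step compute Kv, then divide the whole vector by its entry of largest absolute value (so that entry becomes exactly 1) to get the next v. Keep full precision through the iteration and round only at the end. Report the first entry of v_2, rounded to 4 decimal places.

Kv0 = (-1.00000, 2.00000); divide by 2.00000 → v1 = (-0.50000, 1.00000)
Kv1 = (-2.00000, 2.50000); divide by 2.50000 → v2 = (-0.80000, 1.00000)
Requested entry of v2: -4/5 = -0.8000

-0.8000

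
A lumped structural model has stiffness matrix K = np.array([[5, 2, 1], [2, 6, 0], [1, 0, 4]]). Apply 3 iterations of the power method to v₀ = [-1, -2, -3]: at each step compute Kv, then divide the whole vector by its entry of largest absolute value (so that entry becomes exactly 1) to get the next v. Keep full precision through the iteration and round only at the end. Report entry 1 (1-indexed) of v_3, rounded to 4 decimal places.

Kv0 = (-12.00000, -14.00000, -13.00000); divide by -14.00000 → v1 = (0.85714, 1.00000, 0.92857)
Kv1 = (7.21429, 7.71429, 4.57143); divide by 7.71429 → v2 = (0.93519, 1.00000, 0.59259)
Kv2 = (7.26852, 7.87037, 3.30556); divide by 7.87037 → v3 = (0.92353, 1.00000, 0.42000)
Requested entry of v3: -785/-850 = 0.9235

0.9235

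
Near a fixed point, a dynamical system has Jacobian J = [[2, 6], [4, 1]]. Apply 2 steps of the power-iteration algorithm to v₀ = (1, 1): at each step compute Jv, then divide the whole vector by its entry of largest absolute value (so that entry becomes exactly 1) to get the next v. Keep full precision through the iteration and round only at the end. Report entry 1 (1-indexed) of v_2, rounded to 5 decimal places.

Jv0 = (8.000000, 5.000000); divide by 8.000000 → v1 = (1.000000, 0.625000)
Jv1 = (5.750000, 4.625000); divide by 5.750000 → v2 = (1.000000, 0.804348)
Requested entry of v2: 46/46 = 1.00000

1.00000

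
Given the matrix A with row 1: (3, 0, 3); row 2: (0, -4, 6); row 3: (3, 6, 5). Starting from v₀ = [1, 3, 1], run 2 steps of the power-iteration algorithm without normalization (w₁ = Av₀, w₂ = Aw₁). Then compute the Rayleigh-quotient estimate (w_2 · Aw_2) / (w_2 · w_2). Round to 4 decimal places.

w1 = Av₀ = (6, -6, 26)
w2 = Aw1 = (96, 180, 112)
Aw2 = (624, -48, 1928)
w2·Aw2 = 96·624 + 180·(-48) + 112·1928 = 267200; w2·w2 = 96·96 + 180·180 + 112·112 = 54160
λ ≈ 267200/54160 = 4.9335

4.9335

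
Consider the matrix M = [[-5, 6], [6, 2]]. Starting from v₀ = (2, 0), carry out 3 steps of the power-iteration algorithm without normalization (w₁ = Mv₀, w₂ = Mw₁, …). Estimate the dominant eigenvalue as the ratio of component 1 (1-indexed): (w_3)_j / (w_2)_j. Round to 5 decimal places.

w1 = Mv₀ = (-10, 12)
w2 = Mw1 = (122, -36)
w3 = Mw2 = (-826, 660)
Ratio at component: -826 / 122 = -6.77049

λ ≈ -6.77049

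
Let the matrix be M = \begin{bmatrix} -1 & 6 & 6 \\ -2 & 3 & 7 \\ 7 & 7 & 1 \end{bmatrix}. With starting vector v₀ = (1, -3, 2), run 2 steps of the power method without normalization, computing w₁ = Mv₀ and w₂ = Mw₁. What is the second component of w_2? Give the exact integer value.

-61

w1 = Mv₀ = (-7, 3, -12)
w2 = Mw1 = (-47, -61, -40)
The requested component of w2 is -61.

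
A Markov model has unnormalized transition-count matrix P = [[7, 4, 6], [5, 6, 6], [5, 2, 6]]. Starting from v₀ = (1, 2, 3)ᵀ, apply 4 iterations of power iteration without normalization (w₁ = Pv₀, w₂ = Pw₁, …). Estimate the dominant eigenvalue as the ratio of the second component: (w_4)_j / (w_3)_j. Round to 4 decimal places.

15.4366

w1 = Pv₀ = (33, 35, 27)
w2 = Pw1 = (533, 537, 397)
w3 = Pw2 = (8261, 8269, 6121)
w4 = Pw3 = (127629, 127645, 94569)
Ratio at component: 127645 / 8269 = 15.4366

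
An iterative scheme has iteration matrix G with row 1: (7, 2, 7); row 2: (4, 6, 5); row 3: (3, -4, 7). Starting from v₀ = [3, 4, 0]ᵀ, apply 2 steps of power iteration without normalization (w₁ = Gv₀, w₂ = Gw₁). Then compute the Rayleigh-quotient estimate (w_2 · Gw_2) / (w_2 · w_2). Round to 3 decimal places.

7.289

w1 = Gv₀ = (7·3 + 2·4 + 7·0; 4·3 + 6·4 + 5·0; 3·3 + (-4)·4 + 7·0) = (29, 36, -7)
w2 = Gw1 = (7·29 + 2·36 + 7·(-7); 4·29 + 6·36 + 5·(-7); 3·29 + (-4)·36 + 7·(-7)) = (226, 297, -106)
Gw2 = (1434, 2156, -1252)
w2·Gw2 = 226·1434 + 297·2156 + (-106)·(-1252) = 1097128; w2·w2 = 226·226 + 297·297 + (-106)·(-106) = 150521
λ ≈ 1097128/150521 = 7.289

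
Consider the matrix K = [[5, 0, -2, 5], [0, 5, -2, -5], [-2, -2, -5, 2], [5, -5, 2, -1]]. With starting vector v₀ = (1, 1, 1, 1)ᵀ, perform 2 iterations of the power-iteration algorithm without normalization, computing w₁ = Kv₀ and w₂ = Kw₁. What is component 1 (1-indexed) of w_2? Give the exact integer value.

59

w1 = Kv₀ = (5·1 + 0·1 + (-2)·1 + 5·1; 0·1 + 5·1 + (-2)·1 + (-5)·1; (-2)·1 + (-2)·1 + (-5)·1 + 2·1; 5·1 + (-5)·1 + 2·1 + (-1)·1) = (8, -2, -7, 1)
w2 = Kw1 = (5·8 + 0·(-2) + (-2)·(-7) + 5·1; 0·8 + 5·(-2) + (-2)·(-7) + (-5)·1; (-2)·8 + (-2)·(-2) + (-5)·(-7) + 2·1; 5·8 + (-5)·(-2) + 2·(-7) + (-1)·1) = (59, -1, 25, 35)
The requested component of w2 is 59.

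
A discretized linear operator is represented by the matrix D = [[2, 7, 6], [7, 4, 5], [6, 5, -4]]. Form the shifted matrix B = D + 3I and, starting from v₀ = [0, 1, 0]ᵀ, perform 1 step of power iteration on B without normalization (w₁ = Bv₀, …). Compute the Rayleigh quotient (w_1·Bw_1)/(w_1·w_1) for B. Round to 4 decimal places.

μ ≈ 16.4146

B = D + 3I has rows (5, 7, 6); (7, 7, 5); (6, 5, -1)
w1 = Bv₀ = (7, 7, 5)
Bw1 = (114, 123, 72)
w1·Bw1 = 2019; w1·w1 = 123; μ ≈ 2019/123 = 16.4146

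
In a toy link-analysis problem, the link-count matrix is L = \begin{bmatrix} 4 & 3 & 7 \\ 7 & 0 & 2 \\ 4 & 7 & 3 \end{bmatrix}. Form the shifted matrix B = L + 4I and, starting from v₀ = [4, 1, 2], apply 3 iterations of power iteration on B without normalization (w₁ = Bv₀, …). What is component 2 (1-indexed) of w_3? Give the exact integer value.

B = L + 4I has rows (8, 3, 7); (7, 4, 2); (4, 7, 7)
w1 = Bv₀ = (8·4 + 3·1 + 7·2; 7·4 + 4·1 + 2·2; 4·4 + 7·1 + 7·2) = (49, 36, 37)
w2 = Bw1 = (8·49 + 3·36 + 7·37; 7·49 + 4·36 + 2·37; 4·49 + 7·36 + 7·37) = (759, 561, 707)
w3 = Bw2 = (12704, 8971, 11912)
Requested component of w3: 8971

8971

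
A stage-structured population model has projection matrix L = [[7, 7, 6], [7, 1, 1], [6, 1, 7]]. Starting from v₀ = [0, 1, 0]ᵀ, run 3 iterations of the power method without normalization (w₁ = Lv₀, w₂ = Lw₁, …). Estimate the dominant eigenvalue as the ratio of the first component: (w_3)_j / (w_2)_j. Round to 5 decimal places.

17.59677

w1 = Lv₀ = (7, 1, 1)
w2 = Lw1 = (62, 51, 50)
w3 = Lw2 = (1091, 535, 773)
Ratio at component: 1091 / 62 = 17.59677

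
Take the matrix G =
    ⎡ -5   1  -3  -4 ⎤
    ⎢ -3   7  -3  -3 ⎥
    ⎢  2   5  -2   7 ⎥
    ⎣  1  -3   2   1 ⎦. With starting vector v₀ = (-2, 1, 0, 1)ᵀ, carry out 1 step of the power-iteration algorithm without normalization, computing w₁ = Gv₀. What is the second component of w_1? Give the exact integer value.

w1 = Gv₀ = (7, 10, 8, -4)
The requested component of w1 is 10.

10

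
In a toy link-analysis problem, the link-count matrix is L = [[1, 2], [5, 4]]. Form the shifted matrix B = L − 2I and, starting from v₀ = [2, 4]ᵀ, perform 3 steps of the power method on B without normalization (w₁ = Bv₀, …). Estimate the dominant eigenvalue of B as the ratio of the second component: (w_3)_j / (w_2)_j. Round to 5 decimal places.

μ ≈ 4.27273

B = L − 2I has rows (-1, 2); (5, 2)
w1 = Bv₀ = (6, 18)
w2 = Bw1 = (30, 66)
w3 = Bw2 = (102, 282)
Ratio: 282/66 = 4.27273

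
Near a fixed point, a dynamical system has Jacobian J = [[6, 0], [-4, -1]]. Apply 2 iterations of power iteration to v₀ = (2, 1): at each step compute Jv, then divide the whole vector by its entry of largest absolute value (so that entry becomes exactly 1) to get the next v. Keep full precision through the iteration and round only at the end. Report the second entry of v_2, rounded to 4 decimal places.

-0.5417

Jv0 = (12.00000, -9.00000); divide by 12.00000 → v1 = (1.00000, -0.75000)
Jv1 = (6.00000, -3.25000); divide by 6.00000 → v2 = (1.00000, -0.54167)
Requested entry of v2: -39/72 = -0.5417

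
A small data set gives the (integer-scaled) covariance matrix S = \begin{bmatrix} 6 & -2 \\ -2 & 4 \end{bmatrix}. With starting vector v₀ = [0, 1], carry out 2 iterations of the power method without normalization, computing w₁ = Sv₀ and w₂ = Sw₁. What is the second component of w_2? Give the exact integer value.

w1 = Sv₀ = (-2, 4)
w2 = Sw1 = (-20, 20)
The requested component of w2 is 20.

20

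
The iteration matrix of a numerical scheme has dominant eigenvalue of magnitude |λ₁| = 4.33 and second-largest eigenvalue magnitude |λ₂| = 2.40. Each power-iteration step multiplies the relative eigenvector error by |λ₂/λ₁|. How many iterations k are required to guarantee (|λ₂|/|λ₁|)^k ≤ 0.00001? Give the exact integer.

20

|λ₂/λ₁| = 2.40/4.33 = 0.55427
Need k ≥ ln(0.00001) / ln(0.55427) = -11.5129 / -0.5901 ≈ 19.510
Smallest integer k satisfying the bound: 20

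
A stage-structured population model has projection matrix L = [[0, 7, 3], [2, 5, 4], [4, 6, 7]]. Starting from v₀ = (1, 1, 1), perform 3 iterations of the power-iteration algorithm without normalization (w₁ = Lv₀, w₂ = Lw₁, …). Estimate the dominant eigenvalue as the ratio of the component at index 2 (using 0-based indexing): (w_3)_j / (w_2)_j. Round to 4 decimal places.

w1 = Lv₀ = (10, 11, 17)
w2 = Lw1 = (128, 143, 225)
w3 = Lw2 = (1676, 1871, 2945)
Ratio at component: 2945 / 225 = 13.0889

13.0889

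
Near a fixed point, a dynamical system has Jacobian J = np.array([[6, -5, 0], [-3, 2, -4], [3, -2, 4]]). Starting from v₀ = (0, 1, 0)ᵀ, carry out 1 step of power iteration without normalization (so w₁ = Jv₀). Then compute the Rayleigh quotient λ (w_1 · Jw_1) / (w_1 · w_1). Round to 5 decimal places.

9.33333

w1 = Jv₀ = (-5, 2, -2)
Jw1 = (-40, 27, -27)
w1·Jw1 = (-5)·(-40) + 2·27 + (-2)·(-27) = 308; w1·w1 = (-5)·(-5) + 2·2 + (-2)·(-2) = 33
λ ≈ 308/33 = 9.33333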